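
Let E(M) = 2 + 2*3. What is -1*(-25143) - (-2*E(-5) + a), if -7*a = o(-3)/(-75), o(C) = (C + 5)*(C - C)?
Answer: 25159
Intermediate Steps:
o(C) = 0 (o(C) = (5 + C)*0 = 0)
E(M) = 8 (E(M) = 2 + 6 = 8)
a = 0 (a = -0/(-75) = -0*(-1)/75 = -1/7*0 = 0)
-1*(-25143) - (-2*E(-5) + a) = -1*(-25143) - (-2*8 + 0) = 25143 - (-16 + 0) = 25143 - 1*(-16) = 25143 + 16 = 25159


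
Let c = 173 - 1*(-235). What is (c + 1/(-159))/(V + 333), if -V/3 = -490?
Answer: 64871/286677 ≈ 0.22629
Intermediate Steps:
V = 1470 (V = -3*(-490) = 1470)
c = 408 (c = 173 + 235 = 408)
(c + 1/(-159))/(V + 333) = (408 + 1/(-159))/(1470 + 333) = (408 - 1/159)/1803 = (64871/159)*(1/1803) = 64871/286677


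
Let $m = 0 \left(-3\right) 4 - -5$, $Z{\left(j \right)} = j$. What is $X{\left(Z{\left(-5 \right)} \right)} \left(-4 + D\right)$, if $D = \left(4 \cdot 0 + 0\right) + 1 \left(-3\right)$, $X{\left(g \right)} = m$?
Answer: $-35$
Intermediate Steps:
$m = 5$ ($m = 0 \cdot 4 + 5 = 0 + 5 = 5$)
$X{\left(g \right)} = 5$
$D = -3$ ($D = \left(0 + 0\right) - 3 = 0 - 3 = -3$)
$X{\left(Z{\left(-5 \right)} \right)} \left(-4 + D\right) = 5 \left(-4 - 3\right) = 5 \left(-7\right) = -35$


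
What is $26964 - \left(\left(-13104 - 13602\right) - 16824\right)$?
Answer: $70494$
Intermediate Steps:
$26964 - \left(\left(-13104 - 13602\right) - 16824\right) = 26964 - \left(-26706 - 16824\right) = 26964 - -43530 = 26964 + 43530 = 70494$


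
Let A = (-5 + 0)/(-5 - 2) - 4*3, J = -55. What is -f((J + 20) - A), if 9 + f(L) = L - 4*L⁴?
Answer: 3037411091/2401 ≈ 1.2651e+6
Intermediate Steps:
A = -79/7 (A = -5/(-7) - 12 = -5*(-⅐) - 12 = 5/7 - 12 = -79/7 ≈ -11.286)
f(L) = -9 + L - 4*L⁴ (f(L) = -9 + (L - 4*L⁴) = -9 + L - 4*L⁴)
-f((J + 20) - A) = -(-9 + ((-55 + 20) - 1*(-79/7)) - 4*((-55 + 20) - 1*(-79/7))⁴) = -(-9 + (-35 + 79/7) - 4*(-35 + 79/7)⁴) = -(-9 - 166/7 - 4*(-166/7)⁴) = -(-9 - 166/7 - 4*759333136/2401) = -(-9 - 166/7 - 3037332544/2401) = -1*(-3037411091/2401) = 3037411091/2401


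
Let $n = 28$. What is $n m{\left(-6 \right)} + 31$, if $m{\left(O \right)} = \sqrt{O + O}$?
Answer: $31 + 56 i \sqrt{3} \approx 31.0 + 96.995 i$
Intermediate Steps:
$m{\left(O \right)} = \sqrt{2} \sqrt{O}$ ($m{\left(O \right)} = \sqrt{2 O} = \sqrt{2} \sqrt{O}$)
$n m{\left(-6 \right)} + 31 = 28 \sqrt{2} \sqrt{-6} + 31 = 28 \sqrt{2} i \sqrt{6} + 31 = 28 \cdot 2 i \sqrt{3} + 31 = 56 i \sqrt{3} + 31 = 31 + 56 i \sqrt{3}$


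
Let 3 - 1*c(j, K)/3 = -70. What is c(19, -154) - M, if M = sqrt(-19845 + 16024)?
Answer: 219 - I*sqrt(3821) ≈ 219.0 - 61.814*I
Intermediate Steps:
M = I*sqrt(3821) (M = sqrt(-3821) = I*sqrt(3821) ≈ 61.814*I)
c(j, K) = 219 (c(j, K) = 9 - 3*(-70) = 9 + 210 = 219)
c(19, -154) - M = 219 - I*sqrt(3821)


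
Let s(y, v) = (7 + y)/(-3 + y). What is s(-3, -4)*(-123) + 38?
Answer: 120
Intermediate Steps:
s(y, v) = (7 + y)/(-3 + y)
s(-3, -4)*(-123) + 38 = ((7 - 3)/(-3 - 3))*(-123) + 38 = (4/(-6))*(-123) + 38 = -1/6*4*(-123) + 38 = -2/3*(-123) + 38 = 82 + 38 = 120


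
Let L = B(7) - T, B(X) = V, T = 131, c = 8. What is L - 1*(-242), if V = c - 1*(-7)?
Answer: 126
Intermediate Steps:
V = 15 (V = 8 - 1*(-7) = 8 + 7 = 15)
B(X) = 15
L = -116 (L = 15 - 1*131 = 15 - 131 = -116)
L - 1*(-242) = -116 - 1*(-242) = -116 + 242 = 126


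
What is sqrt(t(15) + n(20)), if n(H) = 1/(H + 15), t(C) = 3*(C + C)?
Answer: sqrt(110285)/35 ≈ 9.4883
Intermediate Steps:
t(C) = 6*C (t(C) = 3*(2*C) = 6*C)
n(H) = 1/(15 + H)
sqrt(t(15) + n(20)) = sqrt(6*15 + 1/(15 + 20)) = sqrt(90 + 1/35) = sqrt(3151/35) = sqrt(110285)/35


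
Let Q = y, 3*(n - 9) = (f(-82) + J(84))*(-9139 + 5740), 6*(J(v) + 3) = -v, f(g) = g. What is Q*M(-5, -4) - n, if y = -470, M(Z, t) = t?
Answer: -110296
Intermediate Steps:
J(v) = -3 - v/6 (J(v) = -3 + (-v)/6 = -3 - v/6)
n = 112176 (n = 9 + ((-82 + (-3 - ⅙*84))*(-9139 + 5740))/3 = 9 + ((-82 + (-3 - 14))*(-3399))/3 = 9 + ((-82 - 17)*(-3399))/3 = 9 + (-99*(-3399))/3 = 9 + (⅓)*336501 = 9 + 112167 = 112176)
Q = -470
Q*M(-5, -4) - n = -470*(-4) - 1*112176 = 1880 - 112176 = -110296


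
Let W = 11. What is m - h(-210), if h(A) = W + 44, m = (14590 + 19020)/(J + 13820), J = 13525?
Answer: -294073/5469 ≈ -53.771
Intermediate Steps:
m = 6722/5469 (m = (14590 + 19020)/(13525 + 13820) = 33610/27345 = 33610*(1/27345) = 6722/5469 ≈ 1.2291)
h(A) = 55 (h(A) = 11 + 44 = 55)
m - h(-210) = 6722/5469 - 1*55 = 6722/5469 - 55 = -294073/5469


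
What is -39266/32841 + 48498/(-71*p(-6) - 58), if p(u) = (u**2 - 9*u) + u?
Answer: -914591335/98884251 ≈ -9.2491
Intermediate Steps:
p(u) = u**2 - 8*u
-39266/32841 + 48498/(-71*p(-6) - 58) = -39266/32841 + 48498/(-(-426)*(-8 - 6) - 58) = -39266*1/32841 + 48498/(-(-426)*(-14) - 58) = -39266/32841 + 48498/(-71*84 - 58) = -39266/32841 + 48498/(-5964 - 58) = -39266/32841 + 48498/(-6022) = -39266/32841 + 48498*(-1/6022) = -39266/32841 - 24249/3011 = -914591335/98884251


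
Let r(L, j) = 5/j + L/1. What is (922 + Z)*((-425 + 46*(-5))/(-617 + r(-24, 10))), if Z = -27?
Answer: 1172450/1281 ≈ 915.26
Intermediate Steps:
r(L, j) = L + 5/j (r(L, j) = 5/j + L*1 = 5/j + L = L + 5/j)
(922 + Z)*((-425 + 46*(-5))/(-617 + r(-24, 10))) = (922 - 27)*((-425 + 46*(-5))/(-617 + (-24 + 5/10))) = 895*((-425 - 230)/(-617 + (-24 + 5*(⅒)))) = 895*(-655/(-617 + (-24 + ½))) = 895*(-655/(-617 - 47/2)) = 895*(-655/(-1281/2)) = 895*(-655*(-2/1281)) = 895*(1310/1281) = 1172450/1281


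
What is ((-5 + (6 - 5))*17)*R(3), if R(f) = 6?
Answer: -408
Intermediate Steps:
((-5 + (6 - 5))*17)*R(3) = ((-5 + (6 - 5))*17)*6 = ((-5 + 1)*17)*6 = -4*17*6 = -68*6 = -408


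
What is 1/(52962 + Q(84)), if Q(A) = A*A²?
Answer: 1/645666 ≈ 1.5488e-6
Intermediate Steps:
Q(A) = A³
1/(52962 + Q(84)) = 1/(52962 + 84³) = 1/(52962 + 592704) = 1/645666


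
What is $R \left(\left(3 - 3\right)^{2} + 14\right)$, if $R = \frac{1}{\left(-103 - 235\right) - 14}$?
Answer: $- \frac{7}{176} \approx -0.039773$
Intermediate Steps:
$R = - \frac{1}{352}$ ($R = \frac{1}{\left(-103 - 235\right) - 14} = \frac{1}{-338 - 14} = \frac{1}{-352} = - \frac{1}{352} \approx -0.0028409$)
$R \left(\left(3 - 3\right)^{2} + 14\right) = - \frac{\left(3 - 3\right)^{2} + 14}{352} = - \frac{0^{2} + 14}{352} = - \frac{0 + 14}{352} = \left(- \frac{1}{352}\right) 14 = - \frac{7}{176}$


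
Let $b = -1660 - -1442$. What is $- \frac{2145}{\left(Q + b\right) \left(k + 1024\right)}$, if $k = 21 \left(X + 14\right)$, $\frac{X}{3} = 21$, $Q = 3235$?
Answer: $- \frac{2145}{7967897} \approx -0.00026921$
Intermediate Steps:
$X = 63$ ($X = 3 \cdot 21 = 63$)
$k = 1617$ ($k = 21 \left(63 + 14\right) = 21 \cdot 77 = 1617$)
$b = -218$ ($b = -1660 + 1442 = -218$)
$- \frac{2145}{\left(Q + b\right) \left(k + 1024\right)} = - \frac{2145}{\left(3235 - 218\right) \left(1617 + 1024\right)} = - \frac{2145}{3017 \cdot 2641} = - \frac{2145}{7967897}$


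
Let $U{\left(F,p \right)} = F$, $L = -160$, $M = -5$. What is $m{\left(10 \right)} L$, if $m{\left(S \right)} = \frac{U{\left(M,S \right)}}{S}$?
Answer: $80$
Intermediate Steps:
$m{\left(S \right)} = - \frac{5}{S}$
$m{\left(10 \right)} L = - \frac{5}{10} \left(-160\right) = \left(-5\right) \frac{1}{10} \left(-160\right) = \left(- \frac{1}{2}\right) \left(-160\right) = 80$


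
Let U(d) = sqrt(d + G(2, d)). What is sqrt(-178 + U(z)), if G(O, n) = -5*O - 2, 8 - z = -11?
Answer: sqrt(-178 + sqrt(7)) ≈ 13.242*I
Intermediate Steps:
z = 19 (z = 8 - 1*(-11) = 8 + 11 = 19)
G(O, n) = -2 - 5*O
U(d) = sqrt(-12 + d) (U(d) = sqrt(d + (-2 - 5*2)) = sqrt(d + (-2 - 10)) = sqrt(d - 12) = sqrt(-12 + d))
sqrt(-178 + U(z)) = sqrt(-178 + sqrt(-12 + 19)) = sqrt(-178 + sqrt(7))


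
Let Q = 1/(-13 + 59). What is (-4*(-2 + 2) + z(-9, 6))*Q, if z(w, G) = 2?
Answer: 1/23 ≈ 0.043478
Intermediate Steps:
Q = 1/46 ≈ 0.021739
(-4*(-2 + 2) + z(-9, 6))*Q = (-4*(-2 + 2) + 2)*(1/46) = (-4*0 + 2)*(1/46) = (0 + 2)*(1/46) = 2*(1/46) = 1/23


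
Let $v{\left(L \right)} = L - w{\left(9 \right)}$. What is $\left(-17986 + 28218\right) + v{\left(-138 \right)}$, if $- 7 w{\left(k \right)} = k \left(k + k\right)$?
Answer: $\frac{70820}{7} \approx 10117.0$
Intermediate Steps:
$w{\left(k \right)} = - \frac{2 k^{2}}{7}$ ($w{\left(k \right)} = - \frac{k \left(k + k\right)}{7} = - \frac{k 2 k}{7} = - \frac{2 k^{2}}{7}$)
$v{\left(L \right)} = \frac{162}{7} + L$ ($v{\left(L \right)} = L - - \frac{2 \cdot 9^{2}}{7} = L - \left(- \frac{2}{7}\right) 81 = L - - \frac{162}{7} = L + \frac{162}{7} = \frac{162}{7} + L$)
$\left(-17986 + 28218\right) + v{\left(-138 \right)} = \left(-17986 + 28218\right) + \left(\frac{162}{7} - 138\right) = 10232 - \frac{804}{7} = \frac{70820}{7}$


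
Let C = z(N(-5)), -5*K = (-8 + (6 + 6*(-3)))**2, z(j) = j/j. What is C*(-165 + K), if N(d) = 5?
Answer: -245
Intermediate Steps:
z(j) = 1
K = -80 (K = -(-8 + (6 + 6*(-3)))**2/5 = -(-8 + (6 - 18))**2/5 = -(-8 - 12)**2/5 = -1/5*(-20)**2 = -1/5*400 = -80)
C = 1
C*(-165 + K) = 1*(-165 - 80) = 1*(-245) = -245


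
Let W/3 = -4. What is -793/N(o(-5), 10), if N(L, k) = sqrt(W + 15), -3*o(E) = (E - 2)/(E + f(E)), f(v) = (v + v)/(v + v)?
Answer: -793*sqrt(3)/3 ≈ -457.84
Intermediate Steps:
W = -12 (W = 3*(-4) = -12)
f(v) = 1 (f(v) = (2*v)/((2*v)) = (2*v)*(1/(2*v)) = 1)
o(E) = -(-2 + E)/(3*(1 + E)) (o(E) = -(E - 2)/(3*(E + 1)) = -(-2 + E)/(3*(1 + E)))
N(L, k) = sqrt(3) (N(L, k) = sqrt(-12 + 15) = sqrt(3))
-793/N(o(-5), 10) = -793*sqrt(3)/3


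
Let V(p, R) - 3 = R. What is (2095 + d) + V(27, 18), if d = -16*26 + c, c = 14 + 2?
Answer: 1716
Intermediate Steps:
c = 16
V(p, R) = 3 + R
d = -400 (d = -16*26 + 16 = -416 + 16 = -400)
(2095 + d) + V(27, 18) = (2095 - 400) + (3 + 18) = 1695 + 21 = 1716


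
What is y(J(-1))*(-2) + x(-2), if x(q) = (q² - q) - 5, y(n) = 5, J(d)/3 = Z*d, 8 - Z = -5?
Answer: -9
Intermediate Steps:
Z = 13 (Z = 8 - 1*(-5) = 8 + 5 = 13)
J(d) = 39*d (J(d) = 3*(13*d) = 39*d)
x(q) = -5 + q² - q
y(J(-1))*(-2) + x(-2) = 5*(-2) + (-5 + (-2)² - 1*(-2)) = -10 + (-5 + 4 + 2) = -10 + 1 = -9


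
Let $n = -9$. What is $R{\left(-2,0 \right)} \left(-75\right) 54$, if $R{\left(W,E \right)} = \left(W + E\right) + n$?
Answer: $44550$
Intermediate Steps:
$R{\left(W,E \right)} = -9 + E + W$ ($R{\left(W,E \right)} = \left(W + E\right) - 9 = \left(E + W\right) - 9 = -9 + E + W$)
$R{\left(-2,0 \right)} \left(-75\right) 54 = \left(-9 + 0 - 2\right) \left(-75\right) 54 = \left(-11\right) \left(-75\right) 54 = 825 \cdot 54 = 44550$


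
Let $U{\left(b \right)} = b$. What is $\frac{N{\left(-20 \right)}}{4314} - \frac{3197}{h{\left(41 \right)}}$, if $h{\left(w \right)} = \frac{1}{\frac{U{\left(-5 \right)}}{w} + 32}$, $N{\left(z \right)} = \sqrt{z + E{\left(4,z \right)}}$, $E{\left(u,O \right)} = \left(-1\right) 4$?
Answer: $- \frac{4178479}{41} + \frac{i \sqrt{6}}{2157} \approx -1.0191 \cdot 10^{5} + 0.0011356 i$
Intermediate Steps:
$E{\left(u,O \right)} = -4$
$N{\left(z \right)} = \sqrt{-4 + z}$ ($N{\left(z \right)} = \sqrt{z - 4} = \sqrt{-4 + z}$)
$h{\left(w \right)} = \frac{1}{32 - \frac{5}{w}}$ ($h{\left(w \right)} = \frac{1}{- \frac{5}{w} + 32} = \frac{1}{32 - \frac{5}{w}}$)
$\frac{N{\left(-20 \right)}}{4314} - \frac{3197}{h{\left(41 \right)}} = \frac{\sqrt{-4 - 20}}{4314} - \frac{3197}{41 \frac{1}{-5 + 32 \cdot 41}} = \sqrt{-24} \cdot \frac{1}{4314} - \frac{3197}{41 \frac{1}{-5 + 1312}} = 2 i \sqrt{6} \cdot \frac{1}{4314} - \frac{3197}{41 \cdot \frac{1}{1307}} = \frac{i \sqrt{6}}{2157} - \frac{3197}{41 \cdot \frac{1}{1307}} = \frac{i \sqrt{6}}{2157} - \frac{3197}{\frac{41}{1307}} = \frac{i \sqrt{6}}{2157} - \frac{4178479}{41} = - \frac{4178479}{41} + \frac{i \sqrt{6}}{2157}$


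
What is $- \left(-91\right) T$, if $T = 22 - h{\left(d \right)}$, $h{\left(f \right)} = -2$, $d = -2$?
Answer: $2184$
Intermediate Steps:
$T = 24$ ($T = 22 - -2 = 22 + 2 = 24$)
$- \left(-91\right) T = - \left(-91\right) 24 = \left(-1\right) \left(-2184\right) = 2184$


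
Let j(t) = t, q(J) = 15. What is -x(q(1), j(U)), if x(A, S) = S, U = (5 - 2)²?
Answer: -9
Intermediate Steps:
U = 9 (U = 3² = 9)
-x(q(1), j(U)) = -1*9 = -9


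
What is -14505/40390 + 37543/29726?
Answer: 54259307/60031657 ≈ 0.90384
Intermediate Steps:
-14505/40390 + 37543/29726 = -14505*1/40390 + 37543*(1/29726) = -2901/8078 + 37543/29726 = 54259307/60031657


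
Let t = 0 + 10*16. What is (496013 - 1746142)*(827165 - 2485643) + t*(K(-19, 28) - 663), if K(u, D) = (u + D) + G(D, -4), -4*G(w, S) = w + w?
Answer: 2073311336782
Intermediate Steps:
G(w, S) = -w/2 (G(w, S) = -(w + w)/4 = -w/2)
t = 160 (t = 0 + 160 = 160)
K(u, D) = u + D/2 (K(u, D) = (u + D) - D/2 = (D + u) - D/2 = u + D/2)
(496013 - 1746142)*(827165 - 2485643) + t*(K(-19, 28) - 663) = (496013 - 1746142)*(827165 - 2485643) + 160*((-19 + (½)*28) - 663) = -1250129*(-1658478) + 160*((-19 + 14) - 663) = 2073311443662 + 160*(-5 - 663) = 2073311443662 + 160*(-668) = 2073311443662 - 106880 = 2073311336782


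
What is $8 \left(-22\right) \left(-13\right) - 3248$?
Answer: $-960$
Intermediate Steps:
$8 \left(-22\right) \left(-13\right) - 3248 = \left(-176\right) \left(-13\right) - 3248 = 2288 - 3248 = -960$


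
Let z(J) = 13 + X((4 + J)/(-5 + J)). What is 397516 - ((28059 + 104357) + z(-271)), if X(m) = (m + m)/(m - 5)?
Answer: 98347455/371 ≈ 2.6509e+5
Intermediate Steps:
X(m) = 2*m/(-5 + m) (X(m) = (2*m)/(-5 + m) = 2*m/(-5 + m))
z(J) = 13 + 2*(4 + J)/((-5 + J)*(-5 + (4 + J)/(-5 + J))) (z(J) = 13 + 2*((4 + J)/(-5 + J))/(-5 + (4 + J)/(-5 + J)) = 13 + 2*(4 + J)/((-5 + J)*(-5 + (4 + J)/(-5 + J))))
397516 - ((28059 + 104357) + z(-271)) = 397516 - ((28059 + 104357) + 5*(-77 + 10*(-271))/(-29 + 4*(-271))) = 397516 - (132416 + 5*(-77 - 2710)/(-29 - 1084)) = 397516 - (132416 + 5*(-2787)/(-1113)) = 397516 - (132416 + 5*(-1/1113)*(-2787)) = 397516 - (132416 + 4645/371) = 397516 - 1*49130981/371 = 397516 - 49130981/371 = 98347455/371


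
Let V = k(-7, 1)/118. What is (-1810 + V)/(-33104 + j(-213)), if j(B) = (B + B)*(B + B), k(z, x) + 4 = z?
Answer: -4359/357304 ≈ -0.012200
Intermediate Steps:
k(z, x) = -4 + z
V = -11/118 (V = (-4 - 7)/118 = -11*1/118 = -11/118 ≈ -0.093220)
j(B) = 4*B² (j(B) = (2*B)*(2*B) = 4*B²)
(-1810 + V)/(-33104 + j(-213)) = (-1810 - 11/118)/(-33104 + 4*(-213)²) = -213591/(118*(-33104 + 4*45369)) = -213591/(118*(-33104 + 181476)) = -213591/118/148372 = -213591/118*1/148372 = -4359/357304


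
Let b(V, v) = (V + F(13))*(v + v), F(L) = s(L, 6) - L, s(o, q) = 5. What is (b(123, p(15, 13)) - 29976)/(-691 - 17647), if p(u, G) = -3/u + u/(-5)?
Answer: 15356/9169 ≈ 1.6748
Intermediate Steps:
p(u, G) = -3/u - u/5 (p(u, G) = -3/u + u*(-⅕) = -3/u - u/5)
F(L) = 5 - L
b(V, v) = 2*v*(-8 + V) (b(V, v) = (V + (5 - 1*13))*(v + v) = (V + (5 - 13))*(2*v) = (V - 8)*(2*v) = (-8 + V)*(2*v) = 2*v*(-8 + V))
(b(123, p(15, 13)) - 29976)/(-691 - 17647) = (2*(-3/15 - ⅕*15)*(-8 + 123) - 29976)/(-691 - 17647) = (2*(-3*1/15 - 3)*115 - 29976)/(-18338) = (2*(-⅕ - 3)*115 - 29976)*(-1/18338) = (2*(-16/5)*115 - 29976)*(-1/18338) = (-736 - 29976)*(-1/18338) = -30712*(-1/18338) = 15356/9169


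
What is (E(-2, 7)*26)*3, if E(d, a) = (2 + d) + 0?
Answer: 0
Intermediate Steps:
E(d, a) = 2 + d
(E(-2, 7)*26)*3 = ((2 - 2)*26)*3 = (0*26)*3 = 0*3 = 0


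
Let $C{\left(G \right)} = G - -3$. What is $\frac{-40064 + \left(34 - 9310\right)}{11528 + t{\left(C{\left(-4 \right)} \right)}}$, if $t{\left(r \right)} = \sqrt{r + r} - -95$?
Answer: $- \frac{573478820}{135094131} + \frac{49340 i \sqrt{2}}{135094131} \approx -4.245 + 0.00051651 i$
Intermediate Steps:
$C{\left(G \right)} = 3 + G$ ($C{\left(G \right)} = G + 3 = 3 + G$)
$t{\left(r \right)} = 95 + \sqrt{2} \sqrt{r}$ ($t{\left(r \right)} = \sqrt{2 r} + 95 = \sqrt{2} \sqrt{r} + 95 = 95 + \sqrt{2} \sqrt{r}$)
$\frac{-40064 + \left(34 - 9310\right)}{11528 + t{\left(C{\left(-4 \right)} \right)}} = \frac{-40064 + \left(34 - 9310\right)}{11528 + \left(95 + \sqrt{2} \sqrt{3 - 4}\right)} = \frac{-40064 + \left(34 - 9310\right)}{11528 + \left(95 + \sqrt{2} \sqrt{-1}\right)} = \frac{-40064 - 9276}{11528 + \left(95 + \sqrt{2} i\right)} = - \frac{49340}{11528 + \left(95 + i \sqrt{2}\right)} = - \frac{49340}{11623 + i \sqrt{2}}$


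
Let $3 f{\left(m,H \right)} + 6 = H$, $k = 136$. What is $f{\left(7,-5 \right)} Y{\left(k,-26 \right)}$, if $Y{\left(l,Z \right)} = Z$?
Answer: $\frac{286}{3} \approx 95.333$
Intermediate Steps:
$f{\left(m,H \right)} = -2 + \frac{H}{3}$
$f{\left(7,-5 \right)} Y{\left(k,-26 \right)} = \left(-2 + \frac{1}{3} \left(-5\right)\right) \left(-26\right) = \left(-2 - \frac{5}{3}\right) \left(-26\right) = \left(- \frac{11}{3}\right) \left(-26\right) = \frac{286}{3}$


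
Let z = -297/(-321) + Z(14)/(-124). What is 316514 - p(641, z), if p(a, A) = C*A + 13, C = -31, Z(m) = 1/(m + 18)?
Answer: 4335190421/13696 ≈ 3.1653e+5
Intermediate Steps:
Z(m) = 1/(18 + m)
z = 392725/424576 (z = -297/(-321) + 1/((18 + 14)*(-124)) = -297*(-1/321) - 1/124/32 = 99/107 + (1/32)*(-1/124) = 99/107 - 1/3968 = 392725/424576 ≈ 0.92498)
p(a, A) = 13 - 31*A (p(a, A) = -31*A + 13 = 13 - 31*A)
316514 - p(641, z) = 316514 - (13 - 31*392725/424576) = 316514 - (13 - 392725/13696) = 316514 - 1*(-214677/13696) = 316514 + 214677/13696 = 4335190421/13696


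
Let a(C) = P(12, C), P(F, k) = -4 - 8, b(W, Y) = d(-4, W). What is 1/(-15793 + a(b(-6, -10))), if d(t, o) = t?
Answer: -1/15805 ≈ -6.3271e-5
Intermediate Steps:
b(W, Y) = -4
P(F, k) = -12
a(C) = -12
1/(-15793 + a(b(-6, -10))) = 1/(-15793 - 12) = 1/(-15805) = -1/15805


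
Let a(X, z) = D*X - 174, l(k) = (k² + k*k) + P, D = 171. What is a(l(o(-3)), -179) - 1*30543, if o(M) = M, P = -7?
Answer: -28836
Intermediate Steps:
l(k) = -7 + 2*k² (l(k) = (k² + k*k) - 7 = (k² + k²) - 7 = 2*k² - 7 = -7 + 2*k²)
a(X, z) = -174 + 171*X (a(X, z) = 171*X - 174 = -174 + 171*X)
a(l(o(-3)), -179) - 1*30543 = (-174 + 171*(-7 + 2*(-3)²)) - 1*30543 = (-174 + 171*(-7 + 2*9)) - 30543 = (-174 + 171*(-7 + 18)) - 30543 = (-174 + 171*11) - 30543 = (-174 + 1881) - 30543 = 1707 - 30543 = -28836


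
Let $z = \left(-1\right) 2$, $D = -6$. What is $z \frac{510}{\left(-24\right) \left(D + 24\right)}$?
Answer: $\frac{85}{36} \approx 2.3611$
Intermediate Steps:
$z = -2$
$z \frac{510}{\left(-24\right) \left(D + 24\right)} = - 2 \frac{510}{\left(-24\right) \left(-6 + 24\right)} = - 2 \frac{510}{\left(-24\right) 18} = - 2 \frac{510}{-432} = - 2 \cdot 510 \left(- \frac{1}{432}\right) = \left(-2\right) \left(- \frac{85}{72}\right) = \frac{85}{36}$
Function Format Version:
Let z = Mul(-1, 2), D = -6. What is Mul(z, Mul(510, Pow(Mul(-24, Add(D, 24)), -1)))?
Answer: Rational(85, 36) ≈ 2.3611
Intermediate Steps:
z = -2
Mul(z, Mul(510, Pow(Mul(-24, Add(D, 24)), -1))) = Mul(-2, Mul(510, Pow(Mul(-24, Add(-6, 24)), -1))) = Mul(-2, Mul(510, Pow(Mul(-24, 18), -1))) = Mul(-2, Mul(510, Pow(-432, -1))) = Mul(-2, Mul(510, Rational(-1, 432))) = Mul(-2, Rational(-85, 72)) = Rational(85, 36)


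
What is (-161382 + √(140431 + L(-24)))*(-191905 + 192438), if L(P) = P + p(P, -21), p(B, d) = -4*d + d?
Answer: -86016606 + 533*√140470 ≈ -8.5817e+7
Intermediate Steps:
p(B, d) = -3*d
L(P) = 63 + P (L(P) = P - 3*(-21) = P + 63 = 63 + P)
(-161382 + √(140431 + L(-24)))*(-191905 + 192438) = (-161382 + √(140431 + (63 - 24)))*(-191905 + 192438) = (-161382 + √(140431 + 39))*533 = (-161382 + √140470)*533 = -86016606 + 533*√140470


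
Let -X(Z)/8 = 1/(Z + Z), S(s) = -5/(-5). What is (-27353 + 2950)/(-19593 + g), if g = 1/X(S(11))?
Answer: 97612/78373 ≈ 1.2455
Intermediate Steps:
S(s) = 1 (S(s) = -5*(-1/5) = 1)
X(Z) = -4/Z (X(Z) = -8/(Z + Z) = -8*1/(2*Z) = -4/Z)
g = -1/4 (g = 1/(-4/1) = 1/(-4*1) = 1/(-4) = -1/4 ≈ -0.25000)
(-27353 + 2950)/(-19593 + g) = (-27353 + 2950)/(-19593 - 1/4) = -24403/(-78373/4) = -24403*(-4/78373) = 97612/78373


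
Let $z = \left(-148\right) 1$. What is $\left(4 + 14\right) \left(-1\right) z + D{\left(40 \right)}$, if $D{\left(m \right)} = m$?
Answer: $2704$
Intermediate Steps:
$z = -148$
$\left(4 + 14\right) \left(-1\right) z + D{\left(40 \right)} = \left(4 + 14\right) \left(-1\right) \left(-148\right) + 40 = 18 \left(-1\right) \left(-148\right) + 40 = \left(-18\right) \left(-148\right) + 40 = 2664 + 40 = 2704$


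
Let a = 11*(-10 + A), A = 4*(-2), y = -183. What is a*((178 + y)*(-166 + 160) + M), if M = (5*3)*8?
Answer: -29700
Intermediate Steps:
A = -8
a = -198 (a = 11*(-10 - 8) = 11*(-18) = -198)
M = 120 (M = 15*8 = 120)
a*((178 + y)*(-166 + 160) + M) = -198*((178 - 183)*(-166 + 160) + 120) = -198*(-5*(-6) + 120) = -198*(30 + 120) = -198*150 = -29700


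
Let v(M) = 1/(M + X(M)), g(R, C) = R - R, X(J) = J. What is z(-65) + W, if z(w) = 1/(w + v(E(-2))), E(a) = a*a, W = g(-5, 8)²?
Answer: -8/519 ≈ -0.015414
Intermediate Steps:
g(R, C) = 0
W = 0 (W = 0² = 0)
E(a) = a²
v(M) = 1/(2*M) (v(M) = 1/(M + M) = 1/(2*M))
z(w) = 1/(⅛ + w) (z(w) = 1/(w + 1/(2*((-2)²))) = 1/(w + (½)/4) = 1/(w + (½)*(¼)) = 1/(w + ⅛) = 1/(⅛ + w))
z(-65) + W = 8/(1 + 8*(-65)) + 0 = 8/(1 - 520) + 0 = 8/(-519) + 0 = 8*(-1/519) + 0 = -8/519 + 0 = -8/519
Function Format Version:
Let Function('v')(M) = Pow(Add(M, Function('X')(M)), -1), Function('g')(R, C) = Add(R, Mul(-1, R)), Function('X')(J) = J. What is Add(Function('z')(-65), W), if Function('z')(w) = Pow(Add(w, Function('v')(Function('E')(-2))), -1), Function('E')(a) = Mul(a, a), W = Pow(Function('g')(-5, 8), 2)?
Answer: Rational(-8, 519) ≈ -0.015414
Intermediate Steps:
Function('g')(R, C) = 0
W = 0 (W = Pow(0, 2) = 0)
Function('E')(a) = Pow(a, 2)
Function('v')(M) = Mul(Rational(1, 2), Pow(M, -1)) (Function('v')(M) = Pow(Add(M, M), -1) = Pow(Mul(2, M), -1) = Mul(Rational(1, 2), Pow(M, -1)))
Function('z')(w) = Pow(Add(Rational(1, 8), w), -1) (Function('z')(w) = Pow(Add(w, Mul(Rational(1, 2), Pow(Pow(-2, 2), -1))), -1) = Pow(Add(w, Mul(Rational(1, 2), Pow(4, -1))), -1) = Pow(Add(w, Mul(Rational(1, 2), Rational(1, 4))), -1) = Pow(Add(w, Rational(1, 8)), -1) = Pow(Add(Rational(1, 8), w), -1))
Add(Function('z')(-65), W) = Add(Mul(8, Pow(Add(1, Mul(8, -65)), -1)), 0) = Add(Mul(8, Pow(Add(1, -520), -1)), 0) = Add(Mul(8, Pow(-519, -1)), 0) = Add(Mul(8, Rational(-1, 519)), 0) = Add(Rational(-8, 519), 0) = Rational(-8, 519)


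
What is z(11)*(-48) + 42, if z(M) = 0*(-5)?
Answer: 42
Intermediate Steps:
z(M) = 0
z(11)*(-48) + 42 = 0*(-48) + 42 = 0 + 42 = 42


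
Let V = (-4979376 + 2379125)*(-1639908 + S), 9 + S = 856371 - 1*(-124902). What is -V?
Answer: -1712639719644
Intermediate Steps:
S = 981264 (S = -9 + (856371 - 1*(-124902)) = -9 + (856371 + 124902) = -9 + 981273 = 981264)
V = 1712639719644 (V = (-4979376 + 2379125)*(-1639908 + 981264) = -2600251*(-658644) = 1712639719644)
-V = -1*1712639719644 = -1712639719644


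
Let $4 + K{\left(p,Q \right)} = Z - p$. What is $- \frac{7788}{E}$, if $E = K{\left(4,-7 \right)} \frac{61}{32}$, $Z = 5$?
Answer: $\frac{83072}{61} \approx 1361.8$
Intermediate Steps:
$K{\left(p,Q \right)} = 1 - p$ ($K{\left(p,Q \right)} = -4 - \left(-5 + p\right) = 1 - p$)
$E = - \frac{183}{32}$ ($E = \left(1 - 4\right) \frac{61}{32} = \left(1 - 4\right) 61 \cdot \frac{1}{32} = \left(-3\right) \frac{61}{32} = - \frac{183}{32} \approx -5.7188$)
$- \frac{7788}{E} = - \frac{7788}{- \frac{183}{32}} = \left(-7788\right) \left(- \frac{32}{183}\right) = \frac{83072}{61}$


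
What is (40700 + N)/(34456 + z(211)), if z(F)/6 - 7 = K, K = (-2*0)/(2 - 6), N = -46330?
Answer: -2815/17249 ≈ -0.16320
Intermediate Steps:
K = 0 (K = 0/(-4) = 0*(-¼) = 0)
z(F) = 42 (z(F) = 42 + 6*0 = 42 + 0 = 42)
(40700 + N)/(34456 + z(211)) = (40700 - 46330)/(34456 + 42) = -5630/34498 = -5630*1/34498 = -2815/17249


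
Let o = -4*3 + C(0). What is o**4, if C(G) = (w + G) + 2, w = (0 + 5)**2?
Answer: 50625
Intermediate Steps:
w = 25 (w = 5**2 = 25)
C(G) = 27 + G (C(G) = (25 + G) + 2 = 27 + G)
o = 15 (o = -4*3 + (27 + 0) = -12 + 27 = 15)
o**4 = 15**4 = 50625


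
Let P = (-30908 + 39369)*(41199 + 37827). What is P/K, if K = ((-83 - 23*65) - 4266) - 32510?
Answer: -334319493/19177 ≈ -17433.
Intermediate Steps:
P = 668638986 (P = 8461*79026 = 668638986)
K = -38354 (K = ((-83 - 1495) - 4266) - 32510 = (-1578 - 4266) - 32510 = -5844 - 32510 = -38354)
P/K = 668638986/(-38354) = 668638986*(-1/38354) = -334319493/19177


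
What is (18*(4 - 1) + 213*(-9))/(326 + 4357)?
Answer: -621/1561 ≈ -0.39782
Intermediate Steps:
(18*(4 - 1) + 213*(-9))/(326 + 4357) = (18*3 - 1917)/4683 = (54 - 1917)*(1/4683) = -1863*1/4683 = -621/1561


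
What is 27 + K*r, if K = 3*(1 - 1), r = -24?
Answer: 27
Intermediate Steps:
K = 0 (K = 3*0 = 0)
27 + K*r = 27 + 0*(-24) = 27 + 0 = 27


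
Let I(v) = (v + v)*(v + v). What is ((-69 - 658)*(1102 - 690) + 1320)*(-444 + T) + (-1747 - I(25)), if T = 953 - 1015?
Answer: 150886977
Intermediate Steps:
T = -62
I(v) = 4*v² (I(v) = (2*v)*(2*v) = 4*v²)
((-69 - 658)*(1102 - 690) + 1320)*(-444 + T) + (-1747 - I(25)) = ((-69 - 658)*(1102 - 690) + 1320)*(-444 - 62) + (-1747 - 4*25²) = (-727*412 + 1320)*(-506) + (-1747 - 4*625) = (-299524 + 1320)*(-506) + (-1747 - 1*2500) = -298204*(-506) + (-1747 - 2500) = 150891224 - 4247 = 150886977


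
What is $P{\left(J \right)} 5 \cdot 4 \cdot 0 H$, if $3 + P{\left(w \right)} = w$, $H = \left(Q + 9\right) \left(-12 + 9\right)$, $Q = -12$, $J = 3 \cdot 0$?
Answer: $0$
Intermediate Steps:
$J = 0$
$H = 9$ ($H = \left(-12 + 9\right) \left(-12 + 9\right) = \left(-3\right) \left(-3\right) = 9$)
$P{\left(w \right)} = -3 + w$
$P{\left(J \right)} 5 \cdot 4 \cdot 0 H = \left(-3 + 0\right) 5 \cdot 4 \cdot 0 \cdot 9 = - 3 \cdot 20 \cdot 0 \cdot 9 = \left(-3\right) 0 \cdot 9 = 0 \cdot 9 = 0$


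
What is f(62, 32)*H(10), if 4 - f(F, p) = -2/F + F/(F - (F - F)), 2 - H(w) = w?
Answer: -752/31 ≈ -24.258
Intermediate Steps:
H(w) = 2 - w
f(F, p) = 3 + 2/F (f(F, p) = 4 - (-2/F + F/(F - (F - F))) = 4 - (-2/F + F/(F - 1*0)) = 4 - (-2/F + F/(F + 0)) = 4 - (-2/F + F/F) = 4 - (-2/F + 1) = 4 - (1 - 2/F) = 4 + (-1 + 2/F) = 3 + 2/F)
f(62, 32)*H(10) = (3 + 2/62)*(2 - 1*10) = (3 + 2*(1/62))*(2 - 10) = (3 + 1/31)*(-8) = (94/31)*(-8) = -752/31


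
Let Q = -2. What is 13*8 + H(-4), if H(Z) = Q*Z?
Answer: 112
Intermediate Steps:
H(Z) = -2*Z
13*8 + H(-4) = 13*8 - 2*(-4) = 104 + 8 = 112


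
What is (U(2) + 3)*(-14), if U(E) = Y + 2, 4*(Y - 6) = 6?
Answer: -175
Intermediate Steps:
Y = 15/2 (Y = 6 + (1/4)*6 = 6 + 3/2 = 15/2 ≈ 7.5000)
U(E) = 19/2 (U(E) = 15/2 + 2 = 19/2)
(U(2) + 3)*(-14) = (19/2 + 3)*(-14) = (25/2)*(-14) = -175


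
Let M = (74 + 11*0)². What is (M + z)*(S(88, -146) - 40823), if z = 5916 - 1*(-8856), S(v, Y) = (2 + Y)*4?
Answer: -838246952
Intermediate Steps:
S(v, Y) = 8 + 4*Y
M = 5476 (M = (74 + 0)² = 74² = 5476)
z = 14772 (z = 5916 + 8856 = 14772)
(M + z)*(S(88, -146) - 40823) = (5476 + 14772)*((8 + 4*(-146)) - 40823) = 20248*((8 - 584) - 40823) = 20248*(-576 - 40823) = 20248*(-41399) = -838246952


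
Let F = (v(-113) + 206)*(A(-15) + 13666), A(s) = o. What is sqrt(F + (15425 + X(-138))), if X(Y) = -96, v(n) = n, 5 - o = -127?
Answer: sqrt(1298543) ≈ 1139.5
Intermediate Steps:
o = 132 (o = 5 - 1*(-127) = 5 + 127 = 132)
A(s) = 132
F = 1283214 (F = (-113 + 206)*(132 + 13666) = 93*13798 = 1283214)
sqrt(F + (15425 + X(-138))) = sqrt(1283214 + (15425 - 96)) = sqrt(1283214 + 15329) = sqrt(1298543)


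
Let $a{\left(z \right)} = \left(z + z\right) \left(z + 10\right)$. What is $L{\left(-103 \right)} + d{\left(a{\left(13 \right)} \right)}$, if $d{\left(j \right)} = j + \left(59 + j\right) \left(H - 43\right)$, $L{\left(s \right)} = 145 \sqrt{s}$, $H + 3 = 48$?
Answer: $1912 + 145 i \sqrt{103} \approx 1912.0 + 1471.6 i$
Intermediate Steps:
$H = 45$ ($H = -3 + 48 = 45$)
$a{\left(z \right)} = 2 z \left(10 + z\right)$
$d{\left(j \right)} = 118 + 3 j$ ($d{\left(j \right)} = j + \left(59 + j\right) \left(45 - 43\right) = j + \left(59 + j\right) 2 = j + \left(118 + 2 j\right) = 118 + 3 j$)
$L{\left(-103 \right)} + d{\left(a{\left(13 \right)} \right)} = 145 \sqrt{-103} + \left(118 + 3 \cdot 2 \cdot 13 \left(10 + 13\right)\right) = 145 i \sqrt{103} + \left(118 + 3 \cdot 2 \cdot 13 \cdot 23\right) = 145 i \sqrt{103} + \left(118 + 3 \cdot 598\right) = 145 i \sqrt{103} + \left(118 + 1794\right) = 145 i \sqrt{103} + 1912 = 1912 + 145 i \sqrt{103}$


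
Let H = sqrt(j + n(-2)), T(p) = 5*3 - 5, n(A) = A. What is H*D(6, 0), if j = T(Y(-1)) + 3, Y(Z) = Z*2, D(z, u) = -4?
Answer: -4*sqrt(11) ≈ -13.266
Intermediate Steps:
Y(Z) = 2*Z
T(p) = 10 (T(p) = 15 - 5 = 10)
j = 13 (j = 10 + 3 = 13)
H = sqrt(11) (H = sqrt(13 - 2) = sqrt(11) ≈ 3.3166)
H*D(6, 0) = sqrt(11)*(-4) = -4*sqrt(11)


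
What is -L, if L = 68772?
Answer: -68772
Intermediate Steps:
-L = -1*68772 = -68772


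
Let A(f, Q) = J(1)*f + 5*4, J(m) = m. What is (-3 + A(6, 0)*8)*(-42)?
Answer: -8610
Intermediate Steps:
A(f, Q) = 20 + f (A(f, Q) = 1*f + 5*4 = f + 20 = 20 + f)
(-3 + A(6, 0)*8)*(-42) = (-3 + (20 + 6)*8)*(-42) = (-3 + 26*8)*(-42) = (-3 + 208)*(-42) = 205*(-42) = -8610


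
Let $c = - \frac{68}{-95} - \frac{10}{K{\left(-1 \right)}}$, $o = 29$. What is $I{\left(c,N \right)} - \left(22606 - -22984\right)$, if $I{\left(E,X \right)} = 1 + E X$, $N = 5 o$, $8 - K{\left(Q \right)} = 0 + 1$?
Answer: $- \frac{6077083}{133} \approx -45692.0$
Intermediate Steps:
$K{\left(Q \right)} = 7$ ($K{\left(Q \right)} = 8 - \left(0 + 1\right) = 8 - 1 = 7$)
$c = - \frac{474}{665}$ ($c = - \frac{68}{-95} - \frac{10}{7} = \left(-68\right) \left(- \frac{1}{95}\right) - \frac{10}{7} = \frac{68}{95} - \frac{10}{7} = - \frac{474}{665} \approx -0.71278$)
$N = 145$ ($N = 5 \cdot 29 = 145$)
$I{\left(c,N \right)} - \left(22606 - -22984\right) = \left(1 - \frac{13746}{133}\right) - \left(22606 - -22984\right) = \left(1 - \frac{13746}{133}\right) - \left(22606 + 22984\right) = - \frac{13613}{133} - 45590 = - \frac{6077083}{133}$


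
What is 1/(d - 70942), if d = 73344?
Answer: 1/2402 ≈ 0.00041632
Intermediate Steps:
1/(d - 70942) = 1/(73344 - 70942) = 1/2402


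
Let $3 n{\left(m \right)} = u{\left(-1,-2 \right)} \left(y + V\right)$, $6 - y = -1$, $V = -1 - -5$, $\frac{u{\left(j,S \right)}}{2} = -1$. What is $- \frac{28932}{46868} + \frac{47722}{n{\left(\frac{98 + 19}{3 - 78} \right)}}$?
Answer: $- \frac{838817574}{128887} \approx -6508.2$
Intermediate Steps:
$u{\left(j,S \right)} = -2$ ($u{\left(j,S \right)} = 2 \left(-1\right) = -2$)
$V = 4$ ($V = -1 + 5 = 4$)
$y = 7$ ($y = 6 - -1 = 6 + 1 = 7$)
$n{\left(m \right)} = - \frac{22}{3}$ ($n{\left(m \right)} = \frac{\left(-2\right) \left(7 + 4\right)}{3} = \frac{\left(-2\right) 11}{3} = \frac{1}{3} \left(-22\right) = - \frac{22}{3}$)
$- \frac{28932}{46868} + \frac{47722}{n{\left(\frac{98 + 19}{3 - 78} \right)}} = - \frac{28932}{46868} + \frac{47722}{- \frac{22}{3}} = \left(-28932\right) \frac{1}{46868} + 47722 \left(- \frac{3}{22}\right) = - \frac{7233}{11717} - \frac{71583}{11} = - \frac{838817574}{128887}$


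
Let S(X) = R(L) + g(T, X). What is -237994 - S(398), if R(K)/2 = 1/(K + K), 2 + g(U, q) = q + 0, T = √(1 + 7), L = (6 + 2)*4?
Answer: -7628481/32 ≈ -2.3839e+5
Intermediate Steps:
L = 32 (L = 8*4 = 32)
T = 2*√2 (T = √8 = 2*√2 ≈ 2.8284)
g(U, q) = -2 + q (g(U, q) = -2 + (q + 0) = -2 + q)
R(K) = 1/K (R(K) = 2/(K + K) = 2/((2*K)) = 2*(1/(2*K)) = 1/K)
S(X) = -63/32 + X (S(X) = 1/32 + (-2 + X) = -63/32 + X)
-237994 - S(398) = -237994 - (-63/32 + 398) = -237994 - 1*12673/32 = -237994 - 12673/32 = -7628481/32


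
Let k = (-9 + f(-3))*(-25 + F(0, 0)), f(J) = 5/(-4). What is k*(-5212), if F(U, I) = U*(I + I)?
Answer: -1335575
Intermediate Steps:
f(J) = -5/4 (f(J) = 5*(-¼) = -5/4)
F(U, I) = 2*I*U (F(U, I) = U*(2*I) = 2*I*U)
k = 1025/4 (k = (-9 - 5/4)*(-25 + 2*0*0) = -41*(-25 + 0)/4 = -41/4*(-25) = 1025/4 ≈ 256.25)
k*(-5212) = (1025/4)*(-5212) = -1335575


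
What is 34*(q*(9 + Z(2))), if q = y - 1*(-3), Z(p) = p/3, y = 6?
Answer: 2958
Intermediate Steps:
Z(p) = p/3 (Z(p) = p*(1/3) = p/3)
q = 9 (q = 6 - 1*(-3) = 6 + 3 = 9)
34*(q*(9 + Z(2))) = 34*(9*(9 + (1/3)*2)) = 34*(9*(9 + 2/3)) = 34*(9*(29/3)) = 34*87 = 2958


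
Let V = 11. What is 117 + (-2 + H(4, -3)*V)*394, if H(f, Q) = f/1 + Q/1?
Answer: 3663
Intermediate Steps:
H(f, Q) = Q + f (H(f, Q) = f*1 + Q*1 = f + Q = Q + f)
117 + (-2 + H(4, -3)*V)*394 = 117 + (-2 + (-3 + 4)*11)*394 = 117 + (-2 + 1*11)*394 = 117 + (-2 + 11)*394 = 117 + 9*394 = 117 + 3546 = 3663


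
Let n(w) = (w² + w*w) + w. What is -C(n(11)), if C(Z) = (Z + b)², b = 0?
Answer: -64009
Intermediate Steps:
n(w) = w + 2*w² (n(w) = (w² + w²) + w = 2*w² + w = w + 2*w²)
C(Z) = Z² (C(Z) = (Z + 0)² = Z²)
-C(n(11)) = -(11*(1 + 2*11))² = -(11*(1 + 22))² = -(11*23)² = -1*253² = -1*64009 = -64009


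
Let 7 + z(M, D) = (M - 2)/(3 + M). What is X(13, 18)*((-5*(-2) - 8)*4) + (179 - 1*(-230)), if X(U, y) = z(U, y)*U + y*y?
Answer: 4689/2 ≈ 2344.5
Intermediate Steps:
z(M, D) = -7 + (-2 + M)/(3 + M) (z(M, D) = -7 + (M - 2)/(3 + M) = -7 + (-2 + M)/(3 + M))
X(U, y) = y**2 + U*(-23 - 6*U)/(3 + U) (X(U, y) = ((-23 - 6*U)/(3 + U))*U + y*y = U*(-23 - 6*U)/(3 + U) + y**2 = y**2 + U*(-23 - 6*U)/(3 + U))
X(13, 18)*((-5*(-2) - 8)*4) + (179 - 1*(-230)) = ((18**2*(3 + 13) - 1*13*(23 + 6*13))/(3 + 13))*((-5*(-2) - 8)*4) + (179 - 1*(-230)) = ((324*16 - 1*13*(23 + 78))/16)*((10 - 8)*4) + (179 + 230) = ((5184 - 1*13*101)/16)*(2*4) + 409 = ((5184 - 1313)/16)*8 + 409 = ((1/16)*3871)*8 + 409 = (3871/16)*8 + 409 = 3871/2 + 409 = 4689/2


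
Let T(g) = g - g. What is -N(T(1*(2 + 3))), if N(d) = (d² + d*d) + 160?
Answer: -160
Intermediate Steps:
T(g) = 0
N(d) = 160 + 2*d² (N(d) = (d² + d²) + 160 = 2*d² + 160 = 160 + 2*d²)
-N(T(1*(2 + 3))) = -(160 + 2*0²) = -(160 + 2*0) = -(160 + 0) = -1*160 = -160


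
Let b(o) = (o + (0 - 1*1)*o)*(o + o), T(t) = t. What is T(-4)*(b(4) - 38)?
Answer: 152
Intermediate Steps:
b(o) = 0 (b(o) = (o + (0 - 1)*o)*(2*o) = (o - o)*(2*o) = 0*(2*o) = 0)
T(-4)*(b(4) - 38) = -4*(0 - 38) = -4*(-38) = 152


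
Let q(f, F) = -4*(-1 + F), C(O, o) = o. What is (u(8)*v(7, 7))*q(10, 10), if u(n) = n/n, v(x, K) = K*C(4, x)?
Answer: -1764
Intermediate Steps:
v(x, K) = K*x
u(n) = 1
q(f, F) = 4 - 4*F
(u(8)*v(7, 7))*q(10, 10) = (1*(7*7))*(4 - 4*10) = (1*49)*(4 - 40) = 49*(-36) = -1764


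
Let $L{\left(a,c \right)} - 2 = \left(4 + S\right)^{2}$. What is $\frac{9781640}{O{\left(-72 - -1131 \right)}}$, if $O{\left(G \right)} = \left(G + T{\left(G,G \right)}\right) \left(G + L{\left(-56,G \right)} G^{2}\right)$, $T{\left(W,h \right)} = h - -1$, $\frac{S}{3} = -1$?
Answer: $\frac{4890820}{3565749369} \approx 0.0013716$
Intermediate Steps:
$S = -3$ ($S = 3 \left(-1\right) = -3$)
$L{\left(a,c \right)} = 3$ ($L{\left(a,c \right)} = 2 + \left(4 - 3\right)^{2} = 2 + 1^{2} = 2 + 1 = 3$)
$T{\left(W,h \right)} = 1 + h$ ($T{\left(W,h \right)} = h + 1 = 1 + h$)
$O{\left(G \right)} = \left(1 + 2 G\right) \left(G + 3 G^{2}\right)$ ($O{\left(G \right)} = \left(G + \left(1 + G\right)\right) \left(G + 3 G^{2}\right) = \left(1 + 2 G\right) \left(G + 3 G^{2}\right)$)
$\frac{9781640}{O{\left(-72 - -1131 \right)}} = \frac{9781640}{\left(-72 - -1131\right) \left(1 + 5 \left(-72 - -1131\right) + 6 \left(-72 - -1131\right)^{2}\right)} = \frac{9781640}{\left(-72 + 1131\right) \left(1 + 5 \left(-72 + 1131\right) + 6 \left(-72 + 1131\right)^{2}\right)} = \frac{9781640}{1059 \left(1 + 5 \cdot 1059 + 6 \cdot 1059^{2}\right)} = \frac{9781640}{1059 \left(1 + 5295 + 6 \cdot 1121481\right)} = \frac{9781640}{1059 \left(1 + 5295 + 6728886\right)} = \frac{9781640}{1059 \cdot 6734182} = \frac{9781640}{7131498738} = 9781640 \cdot \frac{1}{7131498738} = \frac{4890820}{3565749369}$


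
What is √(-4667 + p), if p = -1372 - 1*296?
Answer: I*√6335 ≈ 79.593*I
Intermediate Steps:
p = -1668 (p = -1372 - 296 = -1668)
√(-4667 + p) = √(-4667 - 1668) = √(-6335) = I*√6335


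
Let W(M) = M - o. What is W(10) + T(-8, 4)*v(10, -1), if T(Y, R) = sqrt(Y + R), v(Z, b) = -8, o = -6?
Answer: 16 - 16*I ≈ 16.0 - 16.0*I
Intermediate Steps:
W(M) = 6 + M (W(M) = M - 1*(-6) = M + 6 = 6 + M)
T(Y, R) = sqrt(R + Y)
W(10) + T(-8, 4)*v(10, -1) = (6 + 10) + sqrt(4 - 8)*(-8) = 16 + sqrt(-4)*(-8) = 16 + (2*I)*(-8) = 16 - 16*I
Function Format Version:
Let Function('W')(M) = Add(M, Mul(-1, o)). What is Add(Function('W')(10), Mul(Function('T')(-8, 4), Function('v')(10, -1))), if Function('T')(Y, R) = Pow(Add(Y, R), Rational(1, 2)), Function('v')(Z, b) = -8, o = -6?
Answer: Add(16, Mul(-16, I)) ≈ Add(16.000, Mul(-16.000, I))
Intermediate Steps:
Function('W')(M) = Add(6, M) (Function('W')(M) = Add(M, Mul(-1, -6)) = Add(M, 6) = Add(6, M))
Function('T')(Y, R) = Pow(Add(R, Y), Rational(1, 2))
Add(Function('W')(10), Mul(Function('T')(-8, 4), Function('v')(10, -1))) = Add(Add(6, 10), Mul(Pow(Add(4, -8), Rational(1, 2)), -8)) = Add(16, Mul(Pow(-4, Rational(1, 2)), -8)) = Add(16, Mul(Mul(2, I), -8)) = Add(16, Mul(-16, I))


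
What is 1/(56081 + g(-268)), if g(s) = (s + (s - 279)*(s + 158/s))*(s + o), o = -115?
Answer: -134/7518881341 ≈ -1.7822e-8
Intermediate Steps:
g(s) = (-115 + s)*(s + (-279 + s)*(s + 158/s)) (g(s) = (s + (s - 279)*(s + 158/s))*(s - 115) = (s + (-279 + s)*(s + 158/s))*(-115 + s) = (-115 + s)*(s + (-279 + s)*(s + 158/s)))
1/(56081 + g(-268)) = 1/(56081 + (-62252 + (-268)³ - 393*(-268)² + 32128*(-268) + 5069430/(-268))) = 1/(56081 + (-62252 - 19248832 - 393*71824 - 8610304 + 5069430*(-1/268))) = 1/(56081 + (-62252 - 19248832 - 28226832 - 8610304 - 2534715/134)) = 1/(56081 - 7526396195/134) = 1/(-7518881341/134) = -134/7518881341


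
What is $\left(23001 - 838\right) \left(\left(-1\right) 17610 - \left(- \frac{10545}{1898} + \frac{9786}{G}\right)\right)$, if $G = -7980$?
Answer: $- \frac{35173082238952}{90155} \approx -3.9014 \cdot 10^{8}$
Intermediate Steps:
$\left(23001 - 838\right) \left(\left(-1\right) 17610 - \left(- \frac{10545}{1898} + \frac{9786}{G}\right)\right) = \left(23001 - 838\right) \left(\left(-1\right) 17610 - \left(- \frac{10545}{1898} - \frac{233}{190}\right)\right) = 22163 \left(-17610 - - \frac{611446}{90155}\right) = 22163 \left(-17610 + \left(\frac{10545}{1898} + \frac{233}{190}\right)\right) = 22163 \left(-17610 + \frac{611446}{90155}\right) = 22163 \left(- \frac{1587018104}{90155}\right) = - \frac{35173082238952}{90155}$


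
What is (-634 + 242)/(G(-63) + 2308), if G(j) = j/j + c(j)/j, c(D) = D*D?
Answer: -196/1123 ≈ -0.17453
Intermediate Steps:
c(D) = D²
G(j) = 1 + j (G(j) = j/j + j²/j = 1 + j)
(-634 + 242)/(G(-63) + 2308) = (-634 + 242)/((1 - 63) + 2308) = -392/(-62 + 2308) = -392/2246 = -392*1/2246 = -196/1123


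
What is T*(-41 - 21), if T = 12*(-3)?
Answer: 2232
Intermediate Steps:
T = -36
T*(-41 - 21) = -36*(-41 - 21) = -36*(-62) = 2232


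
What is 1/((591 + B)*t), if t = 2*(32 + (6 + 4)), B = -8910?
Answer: -1/698796 ≈ -1.4310e-6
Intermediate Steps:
t = 84 (t = 2*(32 + 10) = 2*42 = 84)
1/((591 + B)*t) = 1/((591 - 8910)*84) = (1/84)/(-8319) = -1/8319*1/84 = -1/698796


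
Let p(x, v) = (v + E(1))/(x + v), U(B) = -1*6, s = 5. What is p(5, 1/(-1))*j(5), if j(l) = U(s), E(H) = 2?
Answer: -3/2 ≈ -1.5000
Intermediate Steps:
U(B) = -6
p(x, v) = (2 + v)/(v + x) (p(x, v) = (v + 2)/(x + v) = (2 + v)/(v + x))
j(l) = -6
p(5, 1/(-1))*j(5) = ((2 + 1/(-1))/(1/(-1) + 5))*(-6) = ((2 + 1*(-1))/(1*(-1) + 5))*(-6) = ((2 - 1)/(-1 + 5))*(-6) = (1/4)*(-6) = ((¼)*1)*(-6) = (¼)*(-6) = -3/2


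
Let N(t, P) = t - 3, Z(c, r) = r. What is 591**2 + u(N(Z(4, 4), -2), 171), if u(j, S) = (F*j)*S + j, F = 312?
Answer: 402634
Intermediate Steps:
N(t, P) = -3 + t
u(j, S) = j + 312*S*j (u(j, S) = (312*j)*S + j = 312*S*j + j = j + 312*S*j)
591**2 + u(N(Z(4, 4), -2), 171) = 591**2 + (-3 + 4)*(1 + 312*171) = 349281 + 1*(1 + 53352) = 349281 + 1*53353 = 349281 + 53353 = 402634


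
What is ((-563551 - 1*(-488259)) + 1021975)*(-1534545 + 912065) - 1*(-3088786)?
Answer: -589288145054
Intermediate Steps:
((-563551 - 1*(-488259)) + 1021975)*(-1534545 + 912065) - 1*(-3088786) = ((-563551 + 488259) + 1021975)*(-622480) + 3088786 = (-75292 + 1021975)*(-622480) + 3088786 = 946683*(-622480) + 3088786 = -589291233840 + 3088786 = -589288145054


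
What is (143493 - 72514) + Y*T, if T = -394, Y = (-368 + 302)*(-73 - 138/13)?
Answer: -27343621/13 ≈ -2.1034e+6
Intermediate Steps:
Y = 71742/13 (Y = -66*(-73 - 138*1/13) = -66*(-73 - 138/13) = -66*(-1087/13) = 71742/13 ≈ 5518.6)
(143493 - 72514) + Y*T = (143493 - 72514) + (71742/13)*(-394) = 70979 - 28266348/13 = -27343621/13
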